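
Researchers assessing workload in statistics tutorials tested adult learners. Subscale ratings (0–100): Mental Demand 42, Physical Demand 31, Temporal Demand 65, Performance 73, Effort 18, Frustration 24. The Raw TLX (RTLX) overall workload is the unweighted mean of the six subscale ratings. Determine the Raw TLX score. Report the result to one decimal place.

42.2

Sum of ratings = 42 + 31 + 65 + 73 + 18 + 24 = 253.
RTLX = 253 / 6 = 42.1667 ≈ 42.2.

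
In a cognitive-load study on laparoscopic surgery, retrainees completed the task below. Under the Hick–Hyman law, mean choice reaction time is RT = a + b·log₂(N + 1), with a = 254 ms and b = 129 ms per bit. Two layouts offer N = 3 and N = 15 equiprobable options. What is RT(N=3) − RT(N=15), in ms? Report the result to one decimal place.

RT(3) = 254 + 129·log₂(4) = 254 + 129·2.0000 = 512.0000 ms.
RT(15) = 254 + 129·log₂(16) = 254 + 129·4.0000 = 770.0000 ms.
Difference = 512.0000 − 770.0000 = -258.0000 ≈ -258.0 ms.

-258.0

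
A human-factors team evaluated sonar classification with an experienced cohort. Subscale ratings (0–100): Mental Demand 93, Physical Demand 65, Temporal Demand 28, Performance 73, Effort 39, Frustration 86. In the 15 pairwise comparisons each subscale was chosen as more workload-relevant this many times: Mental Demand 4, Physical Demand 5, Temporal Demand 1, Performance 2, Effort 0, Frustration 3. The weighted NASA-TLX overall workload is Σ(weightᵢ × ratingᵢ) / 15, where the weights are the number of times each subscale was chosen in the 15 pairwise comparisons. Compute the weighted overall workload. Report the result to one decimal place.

The tallies are the weights (they sum to 15).
Weighted sum = 4·93 + 5·65 + 1·28 + 2·73 + 0·39 + 3·86
            = 372 + 325 + 28 + 146 + 0 + 258 = 1129.
Overall workload = 1129 / 15 = 75.2667 ≈ 75.3.

75.3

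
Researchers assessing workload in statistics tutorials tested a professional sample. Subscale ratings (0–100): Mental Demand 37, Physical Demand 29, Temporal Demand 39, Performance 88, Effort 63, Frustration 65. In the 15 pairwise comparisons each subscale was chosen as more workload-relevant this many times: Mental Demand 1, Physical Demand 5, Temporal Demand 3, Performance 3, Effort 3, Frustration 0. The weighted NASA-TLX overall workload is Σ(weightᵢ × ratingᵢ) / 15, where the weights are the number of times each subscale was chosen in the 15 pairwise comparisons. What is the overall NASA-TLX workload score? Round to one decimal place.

The tallies are the weights (they sum to 15).
Weighted sum = 1·37 + 5·29 + 3·39 + 3·88 + 3·63 + 0·65
            = 37 + 145 + 117 + 264 + 189 + 0 = 752.
Overall workload = 752 / 15 = 50.1333 ≈ 50.1.

50.1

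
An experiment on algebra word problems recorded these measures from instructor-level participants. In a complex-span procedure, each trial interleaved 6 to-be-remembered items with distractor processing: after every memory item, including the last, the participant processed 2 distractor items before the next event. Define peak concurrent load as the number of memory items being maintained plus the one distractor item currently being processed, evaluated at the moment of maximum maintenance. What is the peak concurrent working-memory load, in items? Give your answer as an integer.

Maintenance is greatest during the distractor(s) after memory item 6: all 6 memory items are being held.
One distractor item is concurrently being processed.
Peak concurrent load = 6 + 1 = 7 items.

7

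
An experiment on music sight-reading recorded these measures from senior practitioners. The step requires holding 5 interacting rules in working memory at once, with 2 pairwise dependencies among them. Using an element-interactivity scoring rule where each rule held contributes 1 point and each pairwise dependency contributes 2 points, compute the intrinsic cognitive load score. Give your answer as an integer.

9

Element contribution: 5 × 1 = 5.
Interaction contribution: 2 × 2 = 4.
Intrinsic load = 5 + 4 = 9.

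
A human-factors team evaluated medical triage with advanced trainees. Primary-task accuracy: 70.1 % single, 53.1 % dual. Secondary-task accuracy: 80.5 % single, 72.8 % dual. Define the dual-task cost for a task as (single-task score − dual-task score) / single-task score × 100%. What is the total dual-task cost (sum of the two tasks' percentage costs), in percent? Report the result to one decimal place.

33.8

Primary cost = (70.1 − 53.1) / 70.1 × 100% = 24.2511%.
Secondary cost = (80.5 − 72.8) / 80.5 × 100% = 9.5652%.
Total = 24.2511% + 9.5652% = 33.8163% ≈ 33.8%.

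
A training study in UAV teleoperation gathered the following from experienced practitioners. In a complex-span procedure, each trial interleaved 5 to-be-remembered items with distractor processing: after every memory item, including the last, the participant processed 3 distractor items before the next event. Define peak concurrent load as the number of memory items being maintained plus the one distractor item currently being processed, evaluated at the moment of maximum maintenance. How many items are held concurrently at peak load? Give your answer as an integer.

6

Maintenance is greatest during the distractor(s) after memory item 5: all 5 memory items are being held.
One distractor item is concurrently being processed.
Peak concurrent load = 5 + 1 = 6 items.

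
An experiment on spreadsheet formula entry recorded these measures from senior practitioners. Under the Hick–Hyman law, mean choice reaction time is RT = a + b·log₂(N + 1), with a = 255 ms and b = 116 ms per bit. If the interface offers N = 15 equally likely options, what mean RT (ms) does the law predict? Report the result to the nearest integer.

log₂(15 + 1) = log₂(16) = 4.0000.
RT = 255 + 116 × 4.0000 = 255 + 464.0000 = 719.0000 ms.
≈ 719 ms.

719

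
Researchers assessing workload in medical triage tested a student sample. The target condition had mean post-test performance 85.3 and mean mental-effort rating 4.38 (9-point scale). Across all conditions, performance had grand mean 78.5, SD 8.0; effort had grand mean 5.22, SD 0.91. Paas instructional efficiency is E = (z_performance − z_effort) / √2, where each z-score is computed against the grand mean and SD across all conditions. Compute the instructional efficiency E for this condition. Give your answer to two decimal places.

z_performance = (85.3 − 78.5) / 8.0 = 6.8000 / 8.0 = 0.8500.
z_effort = (4.38 − 5.22) / 0.91 = -0.8400 / 0.91 = -0.9231.
z_P − z_E = 0.8500 − (-0.9231) = 1.7731.
E = 1.7731 / √2 = 1.7731 / 1.41421 = 1.2538 ≈ 1.25.

1.25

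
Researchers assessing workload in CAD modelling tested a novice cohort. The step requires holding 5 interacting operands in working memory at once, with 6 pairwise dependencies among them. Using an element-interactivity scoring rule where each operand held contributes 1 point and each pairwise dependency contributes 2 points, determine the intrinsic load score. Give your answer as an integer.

17

Element contribution: 5 × 1 = 5.
Interaction contribution: 6 × 2 = 12.
Intrinsic load = 5 + 12 = 17.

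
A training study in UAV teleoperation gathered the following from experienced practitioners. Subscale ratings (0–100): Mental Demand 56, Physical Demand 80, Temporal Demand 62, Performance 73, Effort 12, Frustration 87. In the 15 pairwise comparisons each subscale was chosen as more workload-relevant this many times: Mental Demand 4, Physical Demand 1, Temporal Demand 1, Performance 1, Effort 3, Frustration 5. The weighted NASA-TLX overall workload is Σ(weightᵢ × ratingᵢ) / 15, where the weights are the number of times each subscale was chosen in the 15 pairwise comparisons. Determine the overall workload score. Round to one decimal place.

60.7

The tallies are the weights (they sum to 15).
Weighted sum = 4·56 + 1·80 + 1·62 + 1·73 + 3·12 + 5·87
            = 224 + 80 + 62 + 73 + 36 + 435 = 910.
Overall workload = 910 / 15 = 60.6667 ≈ 60.7.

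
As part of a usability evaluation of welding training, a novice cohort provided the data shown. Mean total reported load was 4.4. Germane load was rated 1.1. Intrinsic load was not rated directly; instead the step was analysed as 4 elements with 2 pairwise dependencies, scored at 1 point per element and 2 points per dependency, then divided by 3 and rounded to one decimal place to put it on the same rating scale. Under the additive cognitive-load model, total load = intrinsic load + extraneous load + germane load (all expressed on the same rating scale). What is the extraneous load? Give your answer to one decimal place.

0.6

Intrinsic (element-interactivity): (4 × 1 + 2 × 2) / 3 = 8 / 3 = 2.6667 → 2.7.
extraneous load = total − intrinsic − germane
             = 4.4 − 2.7 − 1.1 = 0.6.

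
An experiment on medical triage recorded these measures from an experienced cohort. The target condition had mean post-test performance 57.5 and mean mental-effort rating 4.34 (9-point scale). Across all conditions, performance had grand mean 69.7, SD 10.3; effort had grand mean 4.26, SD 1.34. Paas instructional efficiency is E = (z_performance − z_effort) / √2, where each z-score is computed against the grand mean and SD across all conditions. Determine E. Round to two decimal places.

-0.88

z_performance = (57.5 − 69.7) / 10.3 = -12.2000 / 10.3 = -1.1845.
z_effort = (4.34 − 4.26) / 1.34 = 0.0800 / 1.34 = 0.0597.
z_P − z_E = -1.1845 − 0.0597 = -1.2442.
E = -1.2442 / √2 = -1.2442 / 1.41421 = -0.8798 ≈ -0.88.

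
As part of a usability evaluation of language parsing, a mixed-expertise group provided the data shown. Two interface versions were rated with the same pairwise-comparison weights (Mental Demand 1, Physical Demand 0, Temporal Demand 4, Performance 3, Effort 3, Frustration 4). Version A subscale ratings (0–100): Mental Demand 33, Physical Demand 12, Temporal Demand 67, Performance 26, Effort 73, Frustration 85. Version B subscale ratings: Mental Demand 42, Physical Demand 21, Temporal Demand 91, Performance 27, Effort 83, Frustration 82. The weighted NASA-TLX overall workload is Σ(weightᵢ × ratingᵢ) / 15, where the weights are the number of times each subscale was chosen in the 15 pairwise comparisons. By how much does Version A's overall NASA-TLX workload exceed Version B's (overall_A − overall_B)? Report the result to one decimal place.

Version A weighted sum = 1·33 + 0·12 + 4·67 + 3·26 + 3·73 + 4·85 = 33 + 0 + 268 + 78 + 219 + 340 = 938; overall_A = 938/15 = 62.5333.
Version B weighted sum = 1·42 + 0·21 + 4·91 + 3·27 + 3·83 + 4·82 = 42 + 0 + 364 + 81 + 249 + 328 = 1064; overall_B = 1064/15 = 70.9333.
Difference = 62.5333 − 70.9333 = -8.4000 ≈ -8.4.

-8.4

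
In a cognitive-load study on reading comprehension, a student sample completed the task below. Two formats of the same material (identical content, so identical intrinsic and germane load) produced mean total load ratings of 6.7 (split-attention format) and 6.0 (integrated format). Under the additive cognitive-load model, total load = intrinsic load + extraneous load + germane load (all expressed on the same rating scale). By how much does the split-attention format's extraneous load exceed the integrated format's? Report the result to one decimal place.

0.7

Intrinsic and germane load are equal across formats, so the difference in total load equals the difference in extraneous load.
Extraneous-load difference = 6.7 − 6.0 = 0.7.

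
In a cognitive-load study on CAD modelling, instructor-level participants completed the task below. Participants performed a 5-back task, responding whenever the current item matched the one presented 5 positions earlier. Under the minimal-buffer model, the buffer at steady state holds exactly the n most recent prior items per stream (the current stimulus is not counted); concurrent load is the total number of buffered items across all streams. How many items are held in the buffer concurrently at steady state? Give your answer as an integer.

5

The buffer holds the 5 most recent prior items.
Steady-state concurrent load = 5 items.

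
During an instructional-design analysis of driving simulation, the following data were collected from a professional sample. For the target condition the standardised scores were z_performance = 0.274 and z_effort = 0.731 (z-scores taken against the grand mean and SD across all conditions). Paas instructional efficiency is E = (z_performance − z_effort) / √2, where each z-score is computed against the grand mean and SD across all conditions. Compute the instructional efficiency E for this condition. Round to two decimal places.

-0.32

z_P − z_E = 0.274 − 0.731 = -0.4570.
E = -0.4570 / √2 = -0.4570 / 1.41421 = -0.3231 ≈ -0.32.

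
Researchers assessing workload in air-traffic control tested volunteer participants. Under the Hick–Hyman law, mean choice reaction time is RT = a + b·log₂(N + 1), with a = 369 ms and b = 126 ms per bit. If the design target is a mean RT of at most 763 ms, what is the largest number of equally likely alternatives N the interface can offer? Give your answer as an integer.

Set 369 + 126·log₂(N + 1) ≤ 763.
log₂(N + 1) ≤ (763 − 369) / 126 = 3.1270.
N + 1 ≤ 2^3.1270 = 8.7362.
N ≤ 7.7362, so the largest integer N is 7.

7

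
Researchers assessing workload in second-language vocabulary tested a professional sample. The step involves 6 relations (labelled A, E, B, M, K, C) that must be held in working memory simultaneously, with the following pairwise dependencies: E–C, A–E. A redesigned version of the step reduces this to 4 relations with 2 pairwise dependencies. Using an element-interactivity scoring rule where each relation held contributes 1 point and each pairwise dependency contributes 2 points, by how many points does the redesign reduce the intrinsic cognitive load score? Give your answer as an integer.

2

Original: 6 × 1 + 2 × 2 = 6 + 4 = 10.
Redesigned: 4 × 1 + 2 × 2 = 4 + 4 = 8.
Reduction = 10 − 8 = 2.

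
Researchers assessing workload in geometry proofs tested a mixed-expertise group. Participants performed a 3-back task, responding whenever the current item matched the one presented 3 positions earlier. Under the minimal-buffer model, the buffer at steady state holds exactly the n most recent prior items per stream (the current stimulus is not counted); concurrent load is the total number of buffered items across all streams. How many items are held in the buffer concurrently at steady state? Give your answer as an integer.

The buffer holds the 3 most recent prior items.
Steady-state concurrent load = 3 items.

3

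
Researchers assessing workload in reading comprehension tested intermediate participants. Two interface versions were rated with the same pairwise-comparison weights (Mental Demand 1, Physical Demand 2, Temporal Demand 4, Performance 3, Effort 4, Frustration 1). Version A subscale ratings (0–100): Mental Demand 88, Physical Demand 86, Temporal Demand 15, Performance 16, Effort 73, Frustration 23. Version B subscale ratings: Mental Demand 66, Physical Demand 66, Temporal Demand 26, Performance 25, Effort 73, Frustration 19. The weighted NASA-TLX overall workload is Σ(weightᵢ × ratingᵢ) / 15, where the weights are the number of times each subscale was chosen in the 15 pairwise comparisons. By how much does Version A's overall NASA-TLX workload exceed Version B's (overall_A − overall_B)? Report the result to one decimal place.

-0.3

Version A weighted sum = 1·88 + 2·86 + 4·15 + 3·16 + 4·73 + 1·23 = 88 + 172 + 60 + 48 + 292 + 23 = 683; overall_A = 683/15 = 45.5333.
Version B weighted sum = 1·66 + 2·66 + 4·26 + 3·25 + 4·73 + 1·19 = 66 + 132 + 104 + 75 + 292 + 19 = 688; overall_B = 688/15 = 45.8667.
Difference = 45.5333 − 45.8667 = -0.3334 ≈ -0.3.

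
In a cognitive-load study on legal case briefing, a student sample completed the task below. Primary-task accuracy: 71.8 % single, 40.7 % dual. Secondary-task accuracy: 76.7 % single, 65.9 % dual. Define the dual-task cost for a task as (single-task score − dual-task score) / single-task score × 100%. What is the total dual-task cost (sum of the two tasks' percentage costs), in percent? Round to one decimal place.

57.4

Primary cost = (71.8 − 40.7) / 71.8 × 100% = 43.3148%.
Secondary cost = (76.7 − 65.9) / 76.7 × 100% = 14.0808%.
Total = 43.3148% + 14.0808% = 57.3956% ≈ 57.4%.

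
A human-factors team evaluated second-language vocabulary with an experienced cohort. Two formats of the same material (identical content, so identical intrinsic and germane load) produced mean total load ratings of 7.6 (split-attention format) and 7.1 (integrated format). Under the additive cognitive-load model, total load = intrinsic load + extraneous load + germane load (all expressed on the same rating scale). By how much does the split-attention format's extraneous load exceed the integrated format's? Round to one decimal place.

0.5

Intrinsic and germane load are equal across formats, so the difference in total load equals the difference in extraneous load.
Extraneous-load difference = 7.6 − 7.1 = 0.5.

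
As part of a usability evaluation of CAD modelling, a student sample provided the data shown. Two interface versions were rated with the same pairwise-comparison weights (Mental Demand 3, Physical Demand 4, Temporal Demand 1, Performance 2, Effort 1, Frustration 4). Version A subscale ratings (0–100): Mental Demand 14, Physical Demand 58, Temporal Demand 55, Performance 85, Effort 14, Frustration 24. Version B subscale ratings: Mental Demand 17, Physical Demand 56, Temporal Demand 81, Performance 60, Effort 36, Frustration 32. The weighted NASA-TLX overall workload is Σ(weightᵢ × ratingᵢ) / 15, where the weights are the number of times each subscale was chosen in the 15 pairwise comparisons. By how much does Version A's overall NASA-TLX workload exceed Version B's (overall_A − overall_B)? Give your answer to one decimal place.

Version A weighted sum = 3·14 + 4·58 + 1·55 + 2·85 + 1·14 + 4·24 = 42 + 232 + 55 + 170 + 14 + 96 = 609; overall_A = 609/15 = 40.6000.
Version B weighted sum = 3·17 + 4·56 + 1·81 + 2·60 + 1·36 + 4·32 = 51 + 224 + 81 + 120 + 36 + 128 = 640; overall_B = 640/15 = 42.6667.
Difference = 40.6000 − 42.6667 = -2.0667 ≈ -2.1.

-2.1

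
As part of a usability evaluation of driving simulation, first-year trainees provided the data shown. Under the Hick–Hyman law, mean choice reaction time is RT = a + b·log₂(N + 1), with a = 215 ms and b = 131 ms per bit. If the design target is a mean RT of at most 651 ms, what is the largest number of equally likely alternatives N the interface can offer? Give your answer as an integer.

9

Set 215 + 131·log₂(N + 1) ≤ 651.
log₂(N + 1) ≤ (651 − 215) / 131 = 3.3282.
N + 1 ≤ 2^3.3282 = 10.0436.
N ≤ 9.0436, so the largest integer N is 9.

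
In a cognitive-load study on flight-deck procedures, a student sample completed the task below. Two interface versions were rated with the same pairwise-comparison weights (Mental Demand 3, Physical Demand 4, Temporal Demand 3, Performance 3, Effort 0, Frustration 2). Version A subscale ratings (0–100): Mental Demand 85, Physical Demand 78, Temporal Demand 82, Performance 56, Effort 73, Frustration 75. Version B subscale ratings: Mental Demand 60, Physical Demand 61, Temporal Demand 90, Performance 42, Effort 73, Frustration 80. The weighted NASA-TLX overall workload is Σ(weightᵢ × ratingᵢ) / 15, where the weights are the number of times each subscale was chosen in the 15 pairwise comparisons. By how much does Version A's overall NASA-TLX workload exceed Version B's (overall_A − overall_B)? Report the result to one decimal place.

Version A weighted sum = 3·85 + 4·78 + 3·82 + 3·56 + 0·73 + 2·75 = 255 + 312 + 246 + 168 + 0 + 150 = 1131; overall_A = 1131/15 = 75.4000.
Version B weighted sum = 3·60 + 4·61 + 3·90 + 3·42 + 0·73 + 2·80 = 180 + 244 + 270 + 126 + 0 + 160 = 980; overall_B = 980/15 = 65.3333.
Difference = 75.4000 − 65.3333 = 10.0667 ≈ 10.1.

10.1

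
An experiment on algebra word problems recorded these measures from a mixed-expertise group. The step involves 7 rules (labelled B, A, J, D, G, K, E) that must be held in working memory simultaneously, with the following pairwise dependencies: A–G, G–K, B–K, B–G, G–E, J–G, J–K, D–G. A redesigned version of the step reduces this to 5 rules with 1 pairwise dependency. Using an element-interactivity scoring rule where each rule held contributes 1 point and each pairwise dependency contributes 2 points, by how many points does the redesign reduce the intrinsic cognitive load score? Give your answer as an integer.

16

Original: 7 × 1 + 8 × 2 = 7 + 16 = 23.
Redesigned: 5 × 1 + 1 × 2 = 5 + 2 = 7.
Reduction = 23 − 7 = 16.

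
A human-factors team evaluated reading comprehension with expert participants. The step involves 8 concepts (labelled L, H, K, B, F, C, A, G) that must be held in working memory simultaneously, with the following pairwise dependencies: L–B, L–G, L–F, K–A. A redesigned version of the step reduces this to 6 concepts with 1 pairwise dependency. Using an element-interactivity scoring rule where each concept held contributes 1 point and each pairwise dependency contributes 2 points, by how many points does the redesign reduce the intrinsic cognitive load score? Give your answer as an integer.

8

Original: 8 × 1 + 4 × 2 = 8 + 8 = 16.
Redesigned: 6 × 1 + 1 × 2 = 6 + 2 = 8.
Reduction = 16 − 8 = 8.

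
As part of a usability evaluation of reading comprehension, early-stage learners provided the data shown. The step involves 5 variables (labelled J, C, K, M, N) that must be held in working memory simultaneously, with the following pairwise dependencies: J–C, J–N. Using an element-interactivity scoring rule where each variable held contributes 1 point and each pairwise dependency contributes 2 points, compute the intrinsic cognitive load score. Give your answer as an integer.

9

Count of variables held simultaneously: 5.
Count of pairwise dependencies listed: 2.
Element contribution: 5 × 1 = 5.
Interaction contribution: 2 × 2 = 4.
Intrinsic load = 5 + 4 = 9.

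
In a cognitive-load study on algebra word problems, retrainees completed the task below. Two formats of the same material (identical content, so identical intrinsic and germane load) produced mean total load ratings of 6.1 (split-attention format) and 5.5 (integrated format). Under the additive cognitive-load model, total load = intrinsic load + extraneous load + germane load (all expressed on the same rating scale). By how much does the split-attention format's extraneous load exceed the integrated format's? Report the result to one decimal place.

Intrinsic and germane load are equal across formats, so the difference in total load equals the difference in extraneous load.
Extraneous-load difference = 6.1 − 5.5 = 0.6.

0.6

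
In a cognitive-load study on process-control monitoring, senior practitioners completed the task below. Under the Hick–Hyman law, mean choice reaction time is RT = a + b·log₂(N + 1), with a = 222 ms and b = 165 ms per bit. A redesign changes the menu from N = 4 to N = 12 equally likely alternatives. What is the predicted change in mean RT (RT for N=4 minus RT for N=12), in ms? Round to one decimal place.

RT(4) = 222 + 165·log₂(5) = 222 + 165·2.3219 = 605.1135 ms.
RT(12) = 222 + 165·log₂(13) = 222 + 165·3.7004 = 832.5660 ms.
Difference = 605.1135 − 832.5660 = -227.4525 ≈ -227.5 ms.

-227.5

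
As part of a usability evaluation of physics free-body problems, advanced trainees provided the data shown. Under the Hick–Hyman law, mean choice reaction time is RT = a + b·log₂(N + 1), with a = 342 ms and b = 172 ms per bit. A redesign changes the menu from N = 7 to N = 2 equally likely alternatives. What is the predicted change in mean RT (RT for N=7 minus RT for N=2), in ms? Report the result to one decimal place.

RT(7) = 342 + 172·log₂(8) = 342 + 172·3.0000 = 858.0000 ms.
RT(2) = 342 + 172·log₂(3) = 342 + 172·1.5850 = 614.6200 ms.
Difference = 858.0000 − 614.6200 = 243.3800 ≈ 243.4 ms.

243.4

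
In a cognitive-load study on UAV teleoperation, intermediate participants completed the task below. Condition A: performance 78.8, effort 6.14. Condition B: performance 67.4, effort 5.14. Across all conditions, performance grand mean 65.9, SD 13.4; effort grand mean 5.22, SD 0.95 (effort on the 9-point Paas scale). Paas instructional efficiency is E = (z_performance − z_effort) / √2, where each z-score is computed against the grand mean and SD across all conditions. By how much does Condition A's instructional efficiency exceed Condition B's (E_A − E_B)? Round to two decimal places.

-0.14

Condition A: z_P = (78.8 − 65.9)/13.4 = 0.9627; z_E = (6.14 − 5.22)/0.95 = 0.9684; E_A = (0.9627 − 0.9684)/√2 = -0.0040.
Condition B: z_P = (67.4 − 65.9)/13.4 = 0.1119; z_E = (5.14 − 5.22)/0.95 = -0.0842; E_B = (0.1119 − (-0.0842))/√2 = 0.1387.
E_A − E_B = -0.0040 − 0.1387 = -0.1427 ≈ -0.14.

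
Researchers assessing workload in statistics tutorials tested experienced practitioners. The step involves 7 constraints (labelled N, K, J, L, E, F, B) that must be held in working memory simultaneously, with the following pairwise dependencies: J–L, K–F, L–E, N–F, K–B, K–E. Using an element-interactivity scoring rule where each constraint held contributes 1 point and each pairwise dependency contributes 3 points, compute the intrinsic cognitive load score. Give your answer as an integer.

25

Count of constraints held simultaneously: 7.
Count of pairwise dependencies listed: 6.
Element contribution: 7 × 1 = 7.
Interaction contribution: 6 × 3 = 18.
Intrinsic load = 7 + 18 = 25.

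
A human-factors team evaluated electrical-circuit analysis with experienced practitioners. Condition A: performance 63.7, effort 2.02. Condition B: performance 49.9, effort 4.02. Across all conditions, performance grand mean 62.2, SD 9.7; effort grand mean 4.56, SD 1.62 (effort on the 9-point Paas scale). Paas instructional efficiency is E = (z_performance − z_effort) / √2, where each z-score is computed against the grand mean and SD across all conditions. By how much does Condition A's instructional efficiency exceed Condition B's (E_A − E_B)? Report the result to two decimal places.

Condition A: z_P = (63.7 − 62.2)/9.7 = 0.1546; z_E = (2.02 − 4.56)/1.62 = -1.5679; E_A = (0.1546 − (-1.5679))/√2 = 1.2180.
Condition B: z_P = (49.9 − 62.2)/9.7 = -1.2680; z_E = (4.02 − 4.56)/1.62 = -0.3333; E_B = (-1.2680 − (-0.3333))/√2 = -0.6609.
E_A − E_B = 1.2180 − (-0.6609) = 1.8789 ≈ 1.88.

1.88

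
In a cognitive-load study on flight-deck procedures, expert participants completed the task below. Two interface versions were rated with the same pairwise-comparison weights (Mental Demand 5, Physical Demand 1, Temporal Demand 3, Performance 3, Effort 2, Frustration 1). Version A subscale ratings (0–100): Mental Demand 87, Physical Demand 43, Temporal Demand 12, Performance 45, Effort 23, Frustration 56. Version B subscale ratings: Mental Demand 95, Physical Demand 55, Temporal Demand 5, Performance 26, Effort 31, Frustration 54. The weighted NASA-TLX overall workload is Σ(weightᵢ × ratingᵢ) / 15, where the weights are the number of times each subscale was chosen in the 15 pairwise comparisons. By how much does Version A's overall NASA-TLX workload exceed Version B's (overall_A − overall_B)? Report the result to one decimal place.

0.8

Version A weighted sum = 5·87 + 1·43 + 3·12 + 3·45 + 2·23 + 1·56 = 435 + 43 + 36 + 135 + 46 + 56 = 751; overall_A = 751/15 = 50.0667.
Version B weighted sum = 5·95 + 1·55 + 3·5 + 3·26 + 2·31 + 1·54 = 475 + 55 + 15 + 78 + 62 + 54 = 739; overall_B = 739/15 = 49.2667.
Difference = 50.0667 − 49.2667 = 0.8000 ≈ 0.8.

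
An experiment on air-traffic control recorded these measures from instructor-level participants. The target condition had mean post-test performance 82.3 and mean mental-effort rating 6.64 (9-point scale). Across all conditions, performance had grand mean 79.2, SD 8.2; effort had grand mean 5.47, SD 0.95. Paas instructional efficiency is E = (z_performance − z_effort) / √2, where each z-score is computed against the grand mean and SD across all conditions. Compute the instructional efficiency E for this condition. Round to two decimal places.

-0.60

z_performance = (82.3 − 79.2) / 8.2 = 3.1000 / 8.2 = 0.3780.
z_effort = (6.64 − 5.47) / 0.95 = 1.1700 / 0.95 = 1.2316.
z_P − z_E = 0.3780 − 1.2316 = -0.8536.
E = -0.8536 / √2 = -0.8536 / 1.41421 = -0.6036 ≈ -0.60.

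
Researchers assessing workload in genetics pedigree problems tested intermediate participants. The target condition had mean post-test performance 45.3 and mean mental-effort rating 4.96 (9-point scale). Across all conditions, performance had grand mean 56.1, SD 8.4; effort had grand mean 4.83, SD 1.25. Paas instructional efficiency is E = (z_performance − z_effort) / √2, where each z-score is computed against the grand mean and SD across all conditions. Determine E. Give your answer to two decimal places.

-0.98

z_performance = (45.3 − 56.1) / 8.4 = -10.8000 / 8.4 = -1.2857.
z_effort = (4.96 − 4.83) / 1.25 = 0.1300 / 1.25 = 0.1040.
z_P − z_E = -1.2857 − 0.1040 = -1.3897.
E = -1.3897 / √2 = -1.3897 / 1.41421 = -0.9827 ≈ -0.98.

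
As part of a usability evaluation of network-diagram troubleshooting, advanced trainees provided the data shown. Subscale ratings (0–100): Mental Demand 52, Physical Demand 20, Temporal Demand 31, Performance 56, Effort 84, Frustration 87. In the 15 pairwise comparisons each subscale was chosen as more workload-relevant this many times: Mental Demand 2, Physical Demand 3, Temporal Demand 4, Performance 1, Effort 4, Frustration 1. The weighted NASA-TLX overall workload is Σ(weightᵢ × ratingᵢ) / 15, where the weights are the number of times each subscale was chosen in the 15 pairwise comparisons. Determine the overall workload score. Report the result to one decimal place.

The tallies are the weights (they sum to 15).
Weighted sum = 2·52 + 3·20 + 4·31 + 1·56 + 4·84 + 1·87
            = 104 + 60 + 124 + 56 + 336 + 87 = 767.
Overall workload = 767 / 15 = 51.1333 ≈ 51.1.

51.1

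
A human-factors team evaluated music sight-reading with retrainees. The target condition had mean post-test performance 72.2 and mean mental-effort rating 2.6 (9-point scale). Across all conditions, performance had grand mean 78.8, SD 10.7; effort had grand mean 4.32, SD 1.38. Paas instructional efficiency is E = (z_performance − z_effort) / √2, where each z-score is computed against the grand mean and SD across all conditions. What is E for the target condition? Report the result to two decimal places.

0.45

z_performance = (72.2 − 78.8) / 10.7 = -6.6000 / 10.7 = -0.6168.
z_effort = (2.6 − 4.32) / 1.38 = -1.7200 / 1.38 = -1.2464.
z_P − z_E = -0.6168 − (-1.2464) = 0.6296.
E = 0.6296 / √2 = 0.6296 / 1.41421 = 0.4452 ≈ 0.45.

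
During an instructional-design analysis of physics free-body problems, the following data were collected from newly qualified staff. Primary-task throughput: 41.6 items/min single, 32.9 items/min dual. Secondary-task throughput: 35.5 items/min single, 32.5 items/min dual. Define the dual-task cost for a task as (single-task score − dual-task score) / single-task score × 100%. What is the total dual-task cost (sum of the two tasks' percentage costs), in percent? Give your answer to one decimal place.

Primary cost = (41.6 − 32.9) / 41.6 × 100% = 20.9135%.
Secondary cost = (35.5 − 32.5) / 35.5 × 100% = 8.4507%.
Total = 20.9135% + 8.4507% = 29.3642% ≈ 29.4%.

29.4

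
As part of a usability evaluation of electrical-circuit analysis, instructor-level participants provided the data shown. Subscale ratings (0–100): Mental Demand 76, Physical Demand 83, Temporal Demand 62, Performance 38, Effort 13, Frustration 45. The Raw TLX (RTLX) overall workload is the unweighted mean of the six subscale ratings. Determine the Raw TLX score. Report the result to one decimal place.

52.8

Sum of ratings = 76 + 83 + 62 + 38 + 13 + 45 = 317.
RTLX = 317 / 6 = 52.8333 ≈ 52.8.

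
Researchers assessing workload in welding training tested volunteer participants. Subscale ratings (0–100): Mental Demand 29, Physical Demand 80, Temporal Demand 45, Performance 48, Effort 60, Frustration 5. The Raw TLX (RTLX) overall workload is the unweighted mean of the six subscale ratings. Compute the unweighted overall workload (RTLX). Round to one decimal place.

44.5

Sum of ratings = 29 + 80 + 45 + 48 + 60 + 5 = 267.
RTLX = 267 / 6 = 44.5000 ≈ 44.5.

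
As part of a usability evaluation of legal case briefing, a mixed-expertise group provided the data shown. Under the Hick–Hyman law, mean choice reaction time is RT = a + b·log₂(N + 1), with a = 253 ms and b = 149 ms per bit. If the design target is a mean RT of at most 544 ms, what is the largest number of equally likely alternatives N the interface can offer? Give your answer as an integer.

Set 253 + 149·log₂(N + 1) ≤ 544.
log₂(N + 1) ≤ (544 − 253) / 149 = 1.9530.
N + 1 ≤ 2^1.9530 = 3.8718.
N ≤ 2.8718, so the largest integer N is 2.

2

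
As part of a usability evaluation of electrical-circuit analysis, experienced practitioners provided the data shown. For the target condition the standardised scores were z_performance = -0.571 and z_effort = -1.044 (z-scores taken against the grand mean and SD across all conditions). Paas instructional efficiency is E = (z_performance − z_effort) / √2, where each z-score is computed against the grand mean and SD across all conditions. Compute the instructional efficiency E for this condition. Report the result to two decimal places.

0.33

z_P − z_E = -0.571 − (-1.044) = 0.4730.
E = 0.4730 / √2 = 0.4730 / 1.41421 = 0.3345 ≈ 0.33.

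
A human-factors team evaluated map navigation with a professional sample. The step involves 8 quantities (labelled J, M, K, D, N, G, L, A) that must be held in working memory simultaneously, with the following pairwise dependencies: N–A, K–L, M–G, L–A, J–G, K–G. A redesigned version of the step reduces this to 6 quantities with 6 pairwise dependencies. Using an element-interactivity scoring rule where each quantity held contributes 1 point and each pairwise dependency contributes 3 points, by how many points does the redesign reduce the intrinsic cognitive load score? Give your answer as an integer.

Original: 8 × 1 + 6 × 3 = 8 + 18 = 26.
Redesigned: 6 × 1 + 6 × 3 = 6 + 18 = 24.
Reduction = 26 − 24 = 2.

2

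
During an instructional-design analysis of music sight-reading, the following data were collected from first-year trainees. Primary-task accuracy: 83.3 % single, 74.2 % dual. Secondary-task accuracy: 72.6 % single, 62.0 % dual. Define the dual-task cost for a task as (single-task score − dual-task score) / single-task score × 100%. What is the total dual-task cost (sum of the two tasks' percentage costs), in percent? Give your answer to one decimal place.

25.5

Primary cost = (83.3 − 74.2) / 83.3 × 100% = 10.9244%.
Secondary cost = (72.6 − 62.0) / 72.6 × 100% = 14.6006%.
Total = 10.9244% + 14.6006% = 25.5250% ≈ 25.5%.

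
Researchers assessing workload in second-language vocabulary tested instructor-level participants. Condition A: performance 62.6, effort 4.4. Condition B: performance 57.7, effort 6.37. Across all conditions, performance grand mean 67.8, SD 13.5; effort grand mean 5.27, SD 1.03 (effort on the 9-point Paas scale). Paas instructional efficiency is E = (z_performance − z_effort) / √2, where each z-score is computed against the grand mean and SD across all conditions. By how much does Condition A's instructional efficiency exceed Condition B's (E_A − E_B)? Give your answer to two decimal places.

1.61

Condition A: z_P = (62.6 − 67.8)/13.5 = -0.3852; z_E = (4.4 − 5.27)/1.03 = -0.8447; E_A = (-0.3852 − (-0.8447))/√2 = 0.3249.
Condition B: z_P = (57.7 − 67.8)/13.5 = -0.7481; z_E = (6.37 − 5.27)/1.03 = 1.0680; E_B = (-0.7481 − 1.0680)/√2 = -1.2842.
E_A − E_B = 0.3249 − (-1.2842) = 1.6091 ≈ 1.61.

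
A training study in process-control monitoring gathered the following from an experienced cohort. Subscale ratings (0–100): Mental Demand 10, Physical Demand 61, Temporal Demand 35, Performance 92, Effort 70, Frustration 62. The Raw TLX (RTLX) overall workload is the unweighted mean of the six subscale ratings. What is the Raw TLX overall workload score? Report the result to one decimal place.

55.0

Sum of ratings = 10 + 61 + 35 + 92 + 70 + 62 = 330.
RTLX = 330 / 6 = 55.0000 ≈ 55.0.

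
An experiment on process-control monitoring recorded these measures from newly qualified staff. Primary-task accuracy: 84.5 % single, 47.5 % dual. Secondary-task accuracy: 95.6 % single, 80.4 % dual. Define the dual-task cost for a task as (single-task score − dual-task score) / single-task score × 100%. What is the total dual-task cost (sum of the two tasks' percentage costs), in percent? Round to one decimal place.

Primary cost = (84.5 − 47.5) / 84.5 × 100% = 43.7870%.
Secondary cost = (95.6 − 80.4) / 95.6 × 100% = 15.8996%.
Total = 43.7870% + 15.8996% = 59.6866% ≈ 59.7%.

59.7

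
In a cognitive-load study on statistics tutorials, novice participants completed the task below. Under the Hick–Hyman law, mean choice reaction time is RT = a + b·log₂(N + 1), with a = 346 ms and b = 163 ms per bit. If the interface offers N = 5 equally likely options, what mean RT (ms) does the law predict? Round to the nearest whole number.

767

log₂(5 + 1) = log₂(6) = 2.5850.
RT = 346 + 163 × 2.5850 = 346 + 421.3550 = 767.3550 ms.
≈ 767 ms.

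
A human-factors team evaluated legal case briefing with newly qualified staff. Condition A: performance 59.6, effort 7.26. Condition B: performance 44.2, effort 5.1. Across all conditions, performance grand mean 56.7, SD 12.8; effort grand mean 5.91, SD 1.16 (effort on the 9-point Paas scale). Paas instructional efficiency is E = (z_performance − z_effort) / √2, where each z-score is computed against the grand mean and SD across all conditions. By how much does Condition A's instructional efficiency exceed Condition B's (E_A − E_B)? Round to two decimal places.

Condition A: z_P = (59.6 − 56.7)/12.8 = 0.2266; z_E = (7.26 − 5.91)/1.16 = 1.1638; E_A = (0.2266 − 1.1638)/√2 = -0.6627.
Condition B: z_P = (44.2 − 56.7)/12.8 = -0.9766; z_E = (5.1 − 5.91)/1.16 = -0.6983; E_B = (-0.9766 − (-0.6983))/√2 = -0.1968.
E_A − E_B = -0.6627 − (-0.1968) = -0.4659 ≈ -0.47.

-0.47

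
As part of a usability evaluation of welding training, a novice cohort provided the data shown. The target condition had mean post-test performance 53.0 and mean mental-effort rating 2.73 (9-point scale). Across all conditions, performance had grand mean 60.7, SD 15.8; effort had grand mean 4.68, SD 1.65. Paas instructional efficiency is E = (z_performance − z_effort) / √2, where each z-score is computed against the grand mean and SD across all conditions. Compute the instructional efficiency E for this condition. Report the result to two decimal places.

z_performance = (53.0 − 60.7) / 15.8 = -7.7000 / 15.8 = -0.4873.
z_effort = (2.73 − 4.68) / 1.65 = -1.9500 / 1.65 = -1.1818.
z_P − z_E = -0.4873 − (-1.1818) = 0.6945.
E = 0.6945 / √2 = 0.6945 / 1.41421 = 0.4911 ≈ 0.49.

0.49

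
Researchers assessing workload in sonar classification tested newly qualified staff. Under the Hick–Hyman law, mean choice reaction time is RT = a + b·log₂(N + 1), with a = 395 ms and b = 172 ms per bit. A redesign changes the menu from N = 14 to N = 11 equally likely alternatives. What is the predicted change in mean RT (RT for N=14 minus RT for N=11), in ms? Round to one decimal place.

55.4

RT(14) = 395 + 172·log₂(15) = 395 + 172·3.9069 = 1066.9868 ms.
RT(11) = 395 + 172·log₂(12) = 395 + 172·3.5850 = 1011.6200 ms.
Difference = 1066.9868 − 1011.6200 = 55.3668 ≈ 55.4 ms.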